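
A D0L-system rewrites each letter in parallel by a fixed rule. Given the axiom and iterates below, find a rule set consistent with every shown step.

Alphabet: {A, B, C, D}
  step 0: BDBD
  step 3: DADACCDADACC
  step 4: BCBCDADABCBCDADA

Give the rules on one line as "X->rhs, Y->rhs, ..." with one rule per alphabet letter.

A->C, B->AA, C->DA, D->B

  step 3 ⇒ step 4: DADACCDADACC ⇒ B·C·B·C·DA·DA·B·C·B·C·DA·DA
    A ↦ C
    C ↦ DA
    D ↦ B
    B ↦ AA  (constrained at step 0)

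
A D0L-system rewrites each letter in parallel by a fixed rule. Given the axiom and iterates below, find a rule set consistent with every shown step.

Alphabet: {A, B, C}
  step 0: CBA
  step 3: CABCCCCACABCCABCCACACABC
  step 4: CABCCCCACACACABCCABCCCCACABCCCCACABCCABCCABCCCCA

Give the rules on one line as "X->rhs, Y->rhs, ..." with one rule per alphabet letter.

  step 3 ⇒ step 4: CABCCCCACABCCABCCACACABC ⇒ CA·BC·CC·CA·CA·CA·CA·BC·CA·BC·CC·CA·CA·BC·CC·CA·CA·BC·CA·BC·CA·BC·CC·CA
    A ↦ BC
    B ↦ CC
    C ↦ CA

A->BC, B->CC, C->CA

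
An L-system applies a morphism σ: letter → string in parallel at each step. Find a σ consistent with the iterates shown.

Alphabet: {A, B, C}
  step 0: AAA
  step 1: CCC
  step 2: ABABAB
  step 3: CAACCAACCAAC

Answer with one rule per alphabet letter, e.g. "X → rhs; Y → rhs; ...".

  step 2 ⇒ step 3: ABABAB ⇒ C·AAC·C·AAC·C·AAC
    A ↦ C
    B ↦ AAC
  step 1 ⇒ step 2: CCC ⇒ AB·AB·AB
    C ↦ AB

A->C, B->AAC, C->AB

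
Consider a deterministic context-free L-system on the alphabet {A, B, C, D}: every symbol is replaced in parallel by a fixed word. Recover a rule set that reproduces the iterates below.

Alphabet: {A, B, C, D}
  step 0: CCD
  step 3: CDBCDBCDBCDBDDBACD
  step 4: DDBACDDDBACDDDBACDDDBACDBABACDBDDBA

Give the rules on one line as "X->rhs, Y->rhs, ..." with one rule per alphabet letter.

  step 3 ⇒ step 4: CDBCDBCDBCDBDDBACD ⇒ DD·BA·CD·DD·BA·CD·DD·BA·CD·DD·BA·CD·BA·BA·CD·B·DD·BA
    A ↦ B
    B ↦ CD
    C ↦ DD
    D ↦ BA

A->B, B->CD, C->DD, D->BA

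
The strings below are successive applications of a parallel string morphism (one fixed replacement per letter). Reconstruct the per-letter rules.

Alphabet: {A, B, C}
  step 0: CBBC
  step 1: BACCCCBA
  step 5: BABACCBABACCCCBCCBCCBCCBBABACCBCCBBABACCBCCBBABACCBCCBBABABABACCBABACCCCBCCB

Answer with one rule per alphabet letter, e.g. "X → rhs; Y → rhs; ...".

A->B, B->CC, C->BA

  step 0 ⇒ step 1: CBBC ⇒ BA·CC·CC·BA
    B ↦ CC
    C ↦ BA
    A ↦ B  (constrained at step 1)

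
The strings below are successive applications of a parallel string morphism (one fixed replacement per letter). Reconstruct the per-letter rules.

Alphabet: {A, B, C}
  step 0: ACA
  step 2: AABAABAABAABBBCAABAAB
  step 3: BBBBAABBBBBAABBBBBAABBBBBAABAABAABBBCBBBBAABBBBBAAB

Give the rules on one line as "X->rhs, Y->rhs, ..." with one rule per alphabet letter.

  step 2 ⇒ step 3: AABAABAABAABBBCAABAAB ⇒ BB·BB·AAB·BB·BB·AAB·BB·BB·AAB·BB·BB·AAB·AAB·AAB·BBC·BB·BB·AAB·BB·BB·AAB
    A ↦ BB
    B ↦ AAB
    C ↦ BBC

A->BB, B->AAB, C->BBC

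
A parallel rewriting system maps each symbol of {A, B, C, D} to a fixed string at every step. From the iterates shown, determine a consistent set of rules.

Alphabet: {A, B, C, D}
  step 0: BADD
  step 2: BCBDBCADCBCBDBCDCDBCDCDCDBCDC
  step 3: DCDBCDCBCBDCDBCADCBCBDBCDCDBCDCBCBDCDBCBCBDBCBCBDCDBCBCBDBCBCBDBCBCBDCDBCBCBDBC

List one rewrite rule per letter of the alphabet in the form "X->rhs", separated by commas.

  step 2 ⇒ step 3: BCBDBCADCBCBDBCDCDBCDCDCDBCDC ⇒ DC·DBC·DC·BCB·DC·DBC·ADC·BCB·DBC·DC·DBC·DC·BCB·DC·DBC·BCB·DBC·BCB·DC·DBC·BCB·DBC·BCB·DBC·BCB·DC·DBC·BCB·DBC
    A ↦ ADC
    B ↦ DC
    C ↦ DBC
    D ↦ BCB

A->ADC, B->DC, C->DBC, D->BCB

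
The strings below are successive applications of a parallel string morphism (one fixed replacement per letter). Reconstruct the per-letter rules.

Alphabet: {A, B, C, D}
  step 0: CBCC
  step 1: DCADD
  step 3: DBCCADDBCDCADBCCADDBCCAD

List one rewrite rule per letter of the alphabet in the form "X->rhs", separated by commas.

A->CB, B->CA, C->D, D->DBC

  step 0 ⇒ step 1: CBCC ⇒ D·CA·D·D
    B ↦ CA
    C ↦ D
    A ↦ CB  (constrained at step 1)
    D ↦ DBC  (constrained at step 1)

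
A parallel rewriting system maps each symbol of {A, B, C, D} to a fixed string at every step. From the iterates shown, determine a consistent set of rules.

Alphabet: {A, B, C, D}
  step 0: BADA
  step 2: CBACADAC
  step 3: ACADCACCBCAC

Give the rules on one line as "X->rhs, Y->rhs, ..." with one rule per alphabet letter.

  step 2 ⇒ step 3: CBACADAC ⇒ AC·AD·C·AC·C·B·C·AC
    A ↦ C
    B ↦ AD
    C ↦ AC
    D ↦ B

A->C, B->AD, C->AC, D->B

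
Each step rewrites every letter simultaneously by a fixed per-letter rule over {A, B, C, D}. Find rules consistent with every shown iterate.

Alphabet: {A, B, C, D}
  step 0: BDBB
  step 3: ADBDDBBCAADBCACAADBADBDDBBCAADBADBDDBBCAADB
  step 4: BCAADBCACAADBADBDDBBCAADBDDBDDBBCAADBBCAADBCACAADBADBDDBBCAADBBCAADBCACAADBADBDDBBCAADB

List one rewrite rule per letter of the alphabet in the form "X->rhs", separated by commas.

A->B, B->ADB, C->DD, D->CA

  step 3 ⇒ step 4: ADBDDBBCAADBCACAADBADBDDBBCAADBADBDDBBCAADB ⇒ B·CA·ADB·CA·CA·ADB·ADB·DD·B·B·CA·ADB·DD·B·DD·B·B·CA·ADB·B·CA·ADB·CA·CA·ADB·ADB·DD·B·B·CA·ADB·B·CA·ADB·CA·CA·ADB·ADB·DD·B·B·CA·ADB
    A ↦ B
    B ↦ ADB
    C ↦ DD
    D ↦ CA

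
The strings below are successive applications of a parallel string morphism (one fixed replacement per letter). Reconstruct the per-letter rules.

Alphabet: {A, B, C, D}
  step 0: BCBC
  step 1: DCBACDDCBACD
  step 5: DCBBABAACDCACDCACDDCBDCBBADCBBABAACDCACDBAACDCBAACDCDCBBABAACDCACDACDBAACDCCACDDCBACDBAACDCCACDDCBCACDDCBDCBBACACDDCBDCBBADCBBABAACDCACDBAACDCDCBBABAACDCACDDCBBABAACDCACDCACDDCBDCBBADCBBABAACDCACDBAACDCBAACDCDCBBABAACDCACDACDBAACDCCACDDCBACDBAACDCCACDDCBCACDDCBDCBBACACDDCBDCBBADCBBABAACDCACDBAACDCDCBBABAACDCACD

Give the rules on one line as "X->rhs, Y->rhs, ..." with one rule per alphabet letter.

  step 0 ⇒ step 1: BCBC ⇒ DCB·ACD·DCB·ACD
    B ↦ DCB
    C ↦ ACD
    A ↦ BA  (constrained at step 1)
    D ↦ C  (constrained at step 1)

A->BA, B->DCB, C->ACD, D->C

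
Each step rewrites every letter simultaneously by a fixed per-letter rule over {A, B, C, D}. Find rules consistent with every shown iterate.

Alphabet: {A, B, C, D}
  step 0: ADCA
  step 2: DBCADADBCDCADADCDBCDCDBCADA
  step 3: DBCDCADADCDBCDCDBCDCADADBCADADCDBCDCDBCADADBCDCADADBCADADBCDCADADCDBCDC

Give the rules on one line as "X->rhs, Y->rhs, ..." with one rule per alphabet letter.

A->DC, B->DC, C->ADA, D->DBC

  step 2 ⇒ step 3: DBCADADBCDCADADCDBCDCDBCADA ⇒ DBC·DC·ADA·DC·DBC·DC·DBC·DC·ADA·DBC·ADA·DC·DBC·DC·DBC·ADA·DBC·DC·ADA·DBC·ADA·DBC·DC·ADA·DC·DBC·DC
    A ↦ DC
    B ↦ DC
    C ↦ ADA
    D ↦ DBC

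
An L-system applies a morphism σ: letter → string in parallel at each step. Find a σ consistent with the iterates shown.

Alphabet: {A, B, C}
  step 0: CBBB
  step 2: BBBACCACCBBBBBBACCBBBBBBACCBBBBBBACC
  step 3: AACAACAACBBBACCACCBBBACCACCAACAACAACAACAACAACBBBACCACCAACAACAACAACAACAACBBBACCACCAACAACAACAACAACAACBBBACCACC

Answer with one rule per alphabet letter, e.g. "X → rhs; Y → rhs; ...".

A->BBB, B->AAC, C->ACC

  step 2 ⇒ step 3: BBBACCACCBBBBBBACCBBBBBBACCBBBBBBACC ⇒ AAC·AAC·AAC·BBB·ACC·ACC·BBB·ACC·ACC·AAC·AAC·AAC·AAC·AAC·AAC·BBB·ACC·ACC·AAC·AAC·AAC·AAC·AAC·AAC·BBB·ACC·ACC·AAC·AAC·AAC·AAC·AAC·AAC·BBB·ACC·ACC
    A ↦ BBB
    B ↦ AAC
    C ↦ ACC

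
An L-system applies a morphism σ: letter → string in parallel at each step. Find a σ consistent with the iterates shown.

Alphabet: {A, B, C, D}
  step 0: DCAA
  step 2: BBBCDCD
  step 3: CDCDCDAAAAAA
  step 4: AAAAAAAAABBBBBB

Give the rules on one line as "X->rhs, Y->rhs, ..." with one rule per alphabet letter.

  step 3 ⇒ step 4: CDCDCDAAAAAA ⇒ AA·A·AA·A·AA·A·B·B·B·B·B·B
    A ↦ B
    C ↦ AA
    D ↦ A
  step 2 ⇒ step 3: BBBCDCD ⇒ CD·CD·CD·AA·A·AA·A
    B ↦ CD

A->B, B->CD, C->AA, D->A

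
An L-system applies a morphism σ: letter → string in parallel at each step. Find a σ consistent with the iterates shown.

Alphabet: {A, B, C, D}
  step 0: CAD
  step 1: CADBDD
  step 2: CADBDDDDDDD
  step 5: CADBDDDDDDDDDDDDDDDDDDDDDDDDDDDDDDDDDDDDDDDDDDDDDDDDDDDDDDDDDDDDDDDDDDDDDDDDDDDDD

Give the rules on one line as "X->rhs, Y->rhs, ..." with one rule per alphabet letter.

  step 1 ⇒ step 2: CADBDD ⇒ CA·DB·DD·D·DD·DD
    A ↦ DB
    B ↦ D
    C ↦ CA
    D ↦ DD

A->DB, B->D, C->CA, D->DD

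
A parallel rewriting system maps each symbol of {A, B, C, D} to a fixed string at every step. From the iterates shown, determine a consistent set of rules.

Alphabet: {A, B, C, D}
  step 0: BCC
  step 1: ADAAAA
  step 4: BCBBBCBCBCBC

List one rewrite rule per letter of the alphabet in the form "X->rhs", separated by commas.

  step 0 ⇒ step 1: BCC ⇒ AD·AA·AA
    B ↦ AD
    C ↦ AA
    A ↦ B  (constrained at step 1)
    D ↦ C  (constrained at step 1)

A->B, B->AD, C->AA, D->C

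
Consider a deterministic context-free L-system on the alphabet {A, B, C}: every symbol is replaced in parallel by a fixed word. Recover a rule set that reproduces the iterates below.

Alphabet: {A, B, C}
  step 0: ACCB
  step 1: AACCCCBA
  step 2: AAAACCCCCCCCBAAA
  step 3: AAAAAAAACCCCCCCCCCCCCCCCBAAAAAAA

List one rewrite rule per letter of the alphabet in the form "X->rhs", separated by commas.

  step 2 ⇒ step 3: AAAACCCCCCCCBAAA ⇒ AA·AA·AA·AA·CC·CC·CC·CC·CC·CC·CC·CC·BA·AA·AA·AA
    A ↦ AA
    B ↦ BA
    C ↦ CC

A->AA, B->BA, C->CC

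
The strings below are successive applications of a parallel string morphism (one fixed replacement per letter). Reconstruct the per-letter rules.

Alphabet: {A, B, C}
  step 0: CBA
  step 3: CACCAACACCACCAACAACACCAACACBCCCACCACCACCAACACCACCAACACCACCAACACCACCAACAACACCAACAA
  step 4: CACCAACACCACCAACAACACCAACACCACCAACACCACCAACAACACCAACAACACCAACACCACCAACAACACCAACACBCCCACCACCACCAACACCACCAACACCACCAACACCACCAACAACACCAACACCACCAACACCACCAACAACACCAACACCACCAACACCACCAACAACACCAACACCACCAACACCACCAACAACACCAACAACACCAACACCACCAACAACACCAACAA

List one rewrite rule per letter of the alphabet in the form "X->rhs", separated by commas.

  step 3 ⇒ step 4: CACCAACACCACCAACAACACCAACACBCCCACCACCACCAACACCACCAACACCACCAACACCACCAACAACACCAACAA ⇒ CAC·CAA·CAC·CAC·CAA·CAA·CAC·CAA·CAC·CAC·CAA·CAC·CAC·CAA·CAA·CAC·CAA·CAA·CAC·CAA·CAC·CAC·CAA·CAA·CAC·CAA·CAC·BCC·CAC·CAC·CAC·CAA·CAC·CAC·CAA·CAC·CAC·CAA·CAC·CAC·CAA·CAA·CAC·CAA·CAC·CAC·CAA·CAC·CAC·CAA·CAA·CAC·CAA·CAC·CAC·CAA·CAC·CAC·CAA·CAA·CAC·CAA·CAC·CAC·CAA·CAC·CAC·CAA·CAA·CAC·CAA·CAA·CAC·CAA·CAC·CAC·CAA·CAA·CAC·CAA·CAA
    A ↦ CAA
    B ↦ BCC
    C ↦ CAC

A->CAA, B->BCC, C->CAC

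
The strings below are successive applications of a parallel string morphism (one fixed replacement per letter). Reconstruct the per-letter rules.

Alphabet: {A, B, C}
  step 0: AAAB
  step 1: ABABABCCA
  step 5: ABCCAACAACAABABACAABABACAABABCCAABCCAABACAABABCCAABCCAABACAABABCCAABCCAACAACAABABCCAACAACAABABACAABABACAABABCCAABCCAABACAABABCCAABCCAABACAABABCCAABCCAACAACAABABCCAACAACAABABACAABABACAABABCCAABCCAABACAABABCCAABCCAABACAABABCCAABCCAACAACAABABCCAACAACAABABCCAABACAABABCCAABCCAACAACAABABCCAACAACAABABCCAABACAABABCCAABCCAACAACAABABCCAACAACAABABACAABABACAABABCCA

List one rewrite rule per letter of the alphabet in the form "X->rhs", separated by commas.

A->AB, B->CCA, C->ACA

  step 0 ⇒ step 1: AAAB ⇒ AB·AB·AB·CCA
    A ↦ AB
    B ↦ CCA
    C ↦ ACA  (constrained at step 1)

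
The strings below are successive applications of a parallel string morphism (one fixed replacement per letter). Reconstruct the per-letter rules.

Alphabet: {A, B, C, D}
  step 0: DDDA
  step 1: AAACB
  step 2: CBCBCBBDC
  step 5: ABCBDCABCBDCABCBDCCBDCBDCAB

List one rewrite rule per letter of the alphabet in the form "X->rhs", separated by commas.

  step 1 ⇒ step 2: AAACB ⇒ CB·CB·CB·B·DC
    A ↦ CB
    B ↦ DC
    C ↦ B
  step 0 ⇒ step 1: DDDA ⇒ A·A·A·CB
    D ↦ A

A->CB, B->DC, C->B, D->A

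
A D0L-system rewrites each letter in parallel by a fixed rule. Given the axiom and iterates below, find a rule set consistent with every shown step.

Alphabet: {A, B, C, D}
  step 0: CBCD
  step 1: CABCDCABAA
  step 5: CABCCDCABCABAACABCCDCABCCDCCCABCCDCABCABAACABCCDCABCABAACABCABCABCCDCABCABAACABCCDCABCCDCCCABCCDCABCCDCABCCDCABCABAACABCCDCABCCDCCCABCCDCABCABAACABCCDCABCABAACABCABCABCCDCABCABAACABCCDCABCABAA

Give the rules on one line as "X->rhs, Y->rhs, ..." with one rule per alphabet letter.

A->C, B->CD, C->CAB, D->AA

  step 0 ⇒ step 1: CBCD ⇒ CAB·CD·CAB·AA
    B ↦ CD
    C ↦ CAB
    D ↦ AA
    A ↦ C  (constrained at step 1)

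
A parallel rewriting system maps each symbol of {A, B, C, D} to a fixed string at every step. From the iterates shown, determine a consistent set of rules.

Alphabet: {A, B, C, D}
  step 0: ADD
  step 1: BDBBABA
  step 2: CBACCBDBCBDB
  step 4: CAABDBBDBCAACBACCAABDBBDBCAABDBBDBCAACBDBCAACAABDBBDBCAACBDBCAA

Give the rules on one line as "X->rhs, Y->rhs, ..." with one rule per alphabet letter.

  step 1 ⇒ step 2: BDBBABA ⇒ C·BA·C·C·BDB·C·BDB
    A ↦ BDB
    B ↦ C
    D ↦ BA
    C ↦ CAA  (constrained at step 2)

A->BDB, B->C, C->CAA, D->BA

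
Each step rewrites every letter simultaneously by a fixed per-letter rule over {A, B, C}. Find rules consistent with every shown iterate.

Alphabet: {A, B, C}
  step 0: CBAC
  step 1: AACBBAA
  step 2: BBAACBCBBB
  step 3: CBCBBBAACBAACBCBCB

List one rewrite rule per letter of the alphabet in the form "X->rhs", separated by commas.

A->B, B->CB, C->AA

  step 2 ⇒ step 3: BBAACBCBBB ⇒ CB·CB·B·B·AA·CB·AA·CB·CB·CB
    A ↦ B
    B ↦ CB
    C ↦ AA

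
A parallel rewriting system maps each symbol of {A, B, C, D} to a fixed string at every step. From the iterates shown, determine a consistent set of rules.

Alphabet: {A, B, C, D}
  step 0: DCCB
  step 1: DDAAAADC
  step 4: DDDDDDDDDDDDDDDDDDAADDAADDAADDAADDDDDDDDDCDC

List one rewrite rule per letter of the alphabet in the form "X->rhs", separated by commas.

  step 0 ⇒ step 1: DCCB ⇒ DD·AA·AA·DC
    B ↦ DC
    C ↦ AA
    D ↦ DD
    A ↦ B  (constrained at step 1)

A->B, B->DC, C->AA, D->DD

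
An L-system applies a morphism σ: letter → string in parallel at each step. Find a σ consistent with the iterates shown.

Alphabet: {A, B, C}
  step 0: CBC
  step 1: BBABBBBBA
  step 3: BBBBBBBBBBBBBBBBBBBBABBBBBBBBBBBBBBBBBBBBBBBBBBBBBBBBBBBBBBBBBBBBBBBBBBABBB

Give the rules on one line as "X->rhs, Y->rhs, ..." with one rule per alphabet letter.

  step 0 ⇒ step 1: CBC ⇒ BBA·BBB·BBA
    B ↦ BBB
    C ↦ BBA
    A ↦ CB  (constrained at step 1)

A->CB, B->BBB, C->BBA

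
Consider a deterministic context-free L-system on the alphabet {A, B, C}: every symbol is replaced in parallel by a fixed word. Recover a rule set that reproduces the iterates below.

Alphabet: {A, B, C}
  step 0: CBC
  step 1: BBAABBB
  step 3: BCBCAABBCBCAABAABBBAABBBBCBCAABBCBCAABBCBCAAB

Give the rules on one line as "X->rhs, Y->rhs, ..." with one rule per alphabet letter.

A->BC, B->AAB, C->BB

  step 0 ⇒ step 1: CBC ⇒ BB·AAB·BB
    B ↦ AAB
    C ↦ BB
    A ↦ BC  (constrained at step 1)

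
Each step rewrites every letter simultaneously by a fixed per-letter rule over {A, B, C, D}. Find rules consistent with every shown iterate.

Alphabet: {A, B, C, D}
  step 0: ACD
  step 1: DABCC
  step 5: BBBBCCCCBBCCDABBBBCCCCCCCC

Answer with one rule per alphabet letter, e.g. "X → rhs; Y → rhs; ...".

A->DA, B->CC, C->B, D->CC

  step 0 ⇒ step 1: ACD ⇒ DA·B·CC
    A ↦ DA
    C ↦ B
    D ↦ CC
    B ↦ CC  (constrained at step 1)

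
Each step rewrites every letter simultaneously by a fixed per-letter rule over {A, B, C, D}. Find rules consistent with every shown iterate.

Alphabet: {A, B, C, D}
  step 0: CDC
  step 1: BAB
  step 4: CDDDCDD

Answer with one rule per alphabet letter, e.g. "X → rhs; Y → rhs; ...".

A->D, B->CD, C->B, D->A

  step 0 ⇒ step 1: CDC ⇒ B·A·B
    C ↦ B
    D ↦ A
    A ↦ D  (constrained at step 1)
    B ↦ CD  (constrained at step 1)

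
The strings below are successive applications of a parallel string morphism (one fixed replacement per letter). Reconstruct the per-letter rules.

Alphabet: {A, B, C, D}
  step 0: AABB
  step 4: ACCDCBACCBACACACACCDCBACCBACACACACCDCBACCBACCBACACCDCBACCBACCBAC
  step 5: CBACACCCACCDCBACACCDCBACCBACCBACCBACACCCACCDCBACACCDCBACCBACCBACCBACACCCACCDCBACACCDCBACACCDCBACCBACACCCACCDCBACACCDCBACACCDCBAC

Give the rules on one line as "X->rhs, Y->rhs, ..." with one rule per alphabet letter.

A->CB, B->CD, C->AC, D->CC

  step 4 ⇒ step 5: ACCDCBACCBACACACACCDCBACCBACACACACCDCBACCBACCBACACCDCBACCBACCBAC ⇒ CB·AC·AC·CC·AC·CD·CB·AC·AC·CD·CB·AC·CB·AC·CB·AC·CB·AC·AC·CC·AC·CD·CB·AC·AC·CD·CB·AC·CB·AC·CB·AC·CB·AC·AC·CC·AC·CD·CB·AC·AC·CD·CB·AC·AC·CD·CB·AC·CB·AC·AC·CC·AC·CD·CB·AC·AC·CD·CB·AC·AC·CD·CB·AC
    A ↦ CB
    B ↦ CD
    C ↦ AC
    D ↦ CC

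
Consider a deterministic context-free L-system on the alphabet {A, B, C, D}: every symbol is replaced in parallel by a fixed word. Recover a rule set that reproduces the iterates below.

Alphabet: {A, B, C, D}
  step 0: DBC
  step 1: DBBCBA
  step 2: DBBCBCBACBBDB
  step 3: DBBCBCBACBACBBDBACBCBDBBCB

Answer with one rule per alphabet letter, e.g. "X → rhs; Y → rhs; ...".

A->BDB, B->CB, C->A, D->DBB

  step 2 ⇒ step 3: DBBCBCBACBBDB ⇒ DBB·CB·CB·A·CB·A·CB·BDB·A·CB·CB·DBB·CB
    A ↦ BDB
    B ↦ CB
    C ↦ A
    D ↦ DBB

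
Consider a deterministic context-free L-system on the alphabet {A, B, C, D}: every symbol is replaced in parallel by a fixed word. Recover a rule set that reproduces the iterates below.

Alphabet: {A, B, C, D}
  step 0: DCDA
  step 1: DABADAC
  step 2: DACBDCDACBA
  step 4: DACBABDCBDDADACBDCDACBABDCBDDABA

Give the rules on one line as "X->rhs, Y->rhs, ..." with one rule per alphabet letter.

  step 1 ⇒ step 2: DABADAC ⇒ DA·C·BD·C·DA·C·BA
    A ↦ C
    B ↦ BD
    C ↦ BA
    D ↦ DA

A->C, B->BD, C->BA, D->DA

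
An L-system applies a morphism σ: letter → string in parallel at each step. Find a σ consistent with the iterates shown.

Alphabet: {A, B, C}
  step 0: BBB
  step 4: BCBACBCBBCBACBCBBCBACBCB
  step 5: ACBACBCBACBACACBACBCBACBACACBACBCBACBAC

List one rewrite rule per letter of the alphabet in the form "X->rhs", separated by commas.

A->BC, B->AC, C->B

  step 4 ⇒ step 5: BCBACBCBBCBACBCBBCBACBCB ⇒ AC·B·AC·BC·B·AC·B·AC·AC·B·AC·BC·B·AC·B·AC·AC·B·AC·BC·B·AC·B·AC
    A ↦ BC
    B ↦ AC
    C ↦ B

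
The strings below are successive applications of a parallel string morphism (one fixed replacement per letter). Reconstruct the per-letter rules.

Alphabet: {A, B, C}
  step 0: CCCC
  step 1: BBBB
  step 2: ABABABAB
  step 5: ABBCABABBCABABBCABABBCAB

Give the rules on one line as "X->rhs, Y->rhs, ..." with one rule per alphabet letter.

A->C, B->AB, C->B

  step 1 ⇒ step 2: BBBB ⇒ AB·AB·AB·AB
    B ↦ AB
    A ↦ C  (constrained at step 2)
  step 0 ⇒ step 1: CCCC ⇒ B·B·B·B
    C ↦ B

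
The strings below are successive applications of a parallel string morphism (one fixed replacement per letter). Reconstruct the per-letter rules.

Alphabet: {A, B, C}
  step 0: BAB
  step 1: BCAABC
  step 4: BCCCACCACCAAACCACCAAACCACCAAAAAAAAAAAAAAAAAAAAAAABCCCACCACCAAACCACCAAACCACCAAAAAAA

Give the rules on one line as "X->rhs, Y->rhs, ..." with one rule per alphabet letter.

  step 0 ⇒ step 1: BAB ⇒ BC·AA·BC
    A ↦ AA
    B ↦ BC
    C ↦ CCA  (constrained at step 1)

A->AA, B->BC, C->CCA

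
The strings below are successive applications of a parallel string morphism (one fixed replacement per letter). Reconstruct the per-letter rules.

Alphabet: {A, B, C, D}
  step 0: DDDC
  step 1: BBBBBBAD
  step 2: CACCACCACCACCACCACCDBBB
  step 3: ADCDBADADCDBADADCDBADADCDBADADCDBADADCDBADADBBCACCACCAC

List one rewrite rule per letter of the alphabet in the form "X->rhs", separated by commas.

A->CDB, B->CAC, C->AD, D->BB

  step 2 ⇒ step 3: CACCACCACCACCACCACCDBBB ⇒ AD·CDB·AD·AD·CDB·AD·AD·CDB·AD·AD·CDB·AD·AD·CDB·AD·AD·CDB·AD·AD·BB·CAC·CAC·CAC
    A ↦ CDB
    B ↦ CAC
    C ↦ AD
    D ↦ BB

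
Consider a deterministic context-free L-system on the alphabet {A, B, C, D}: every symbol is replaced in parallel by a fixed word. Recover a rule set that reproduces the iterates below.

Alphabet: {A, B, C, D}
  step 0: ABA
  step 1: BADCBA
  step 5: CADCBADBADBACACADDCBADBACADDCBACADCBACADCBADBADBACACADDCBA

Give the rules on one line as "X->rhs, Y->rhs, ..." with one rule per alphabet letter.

  step 0 ⇒ step 1: ABA ⇒ BA·DC·BA
    A ↦ BA
    B ↦ DC
    C ↦ D  (constrained at step 1)
    D ↦ CA  (constrained at step 1)

A->BA, B->DC, C->D, D->CA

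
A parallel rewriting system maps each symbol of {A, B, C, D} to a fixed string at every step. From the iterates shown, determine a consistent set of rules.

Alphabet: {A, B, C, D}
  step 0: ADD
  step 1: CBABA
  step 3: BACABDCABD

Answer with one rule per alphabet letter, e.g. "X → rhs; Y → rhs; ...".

  step 0 ⇒ step 1: ADD ⇒ C·BA·BA
    A ↦ C
    D ↦ BA
    B ↦ AB  (constrained at step 1)
    C ↦ D  (constrained at step 1)

A->C, B->AB, C->D, D->BA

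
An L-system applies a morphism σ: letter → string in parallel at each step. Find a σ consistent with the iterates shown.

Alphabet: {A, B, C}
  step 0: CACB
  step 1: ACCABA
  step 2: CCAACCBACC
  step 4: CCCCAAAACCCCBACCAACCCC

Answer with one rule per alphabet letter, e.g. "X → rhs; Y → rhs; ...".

  step 1 ⇒ step 2: ACCABA ⇒ CC·A·A·CC·BA·CC
    A ↦ CC
    B ↦ BA
    C ↦ A

A->CC, B->BA, C->A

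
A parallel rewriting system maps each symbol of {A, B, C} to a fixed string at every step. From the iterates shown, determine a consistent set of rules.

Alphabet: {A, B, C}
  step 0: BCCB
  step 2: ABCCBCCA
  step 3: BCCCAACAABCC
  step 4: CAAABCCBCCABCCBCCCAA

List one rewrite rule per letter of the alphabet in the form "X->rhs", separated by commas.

A->BCC, B->C, C->A

  step 3 ⇒ step 4: BCCCAACAABCC ⇒ C·A·A·A·BCC·BCC·A·BCC·BCC·C·A·A
    A ↦ BCC
    B ↦ C
    C ↦ A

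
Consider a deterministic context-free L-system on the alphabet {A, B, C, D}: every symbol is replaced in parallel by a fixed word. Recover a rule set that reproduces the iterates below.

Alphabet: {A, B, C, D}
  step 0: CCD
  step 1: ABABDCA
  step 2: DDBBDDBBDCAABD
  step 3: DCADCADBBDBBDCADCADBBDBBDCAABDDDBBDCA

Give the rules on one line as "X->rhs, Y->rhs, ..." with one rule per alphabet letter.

  step 2 ⇒ step 3: DDBBDDBBDCAABD ⇒ DCA·DCA·DBB·DBB·DCA·DCA·DBB·DBB·DCA·AB·D·D·DBB·DCA
    A ↦ D
    B ↦ DBB
    C ↦ AB
    D ↦ DCA

A->D, B->DBB, C->AB, D->DCA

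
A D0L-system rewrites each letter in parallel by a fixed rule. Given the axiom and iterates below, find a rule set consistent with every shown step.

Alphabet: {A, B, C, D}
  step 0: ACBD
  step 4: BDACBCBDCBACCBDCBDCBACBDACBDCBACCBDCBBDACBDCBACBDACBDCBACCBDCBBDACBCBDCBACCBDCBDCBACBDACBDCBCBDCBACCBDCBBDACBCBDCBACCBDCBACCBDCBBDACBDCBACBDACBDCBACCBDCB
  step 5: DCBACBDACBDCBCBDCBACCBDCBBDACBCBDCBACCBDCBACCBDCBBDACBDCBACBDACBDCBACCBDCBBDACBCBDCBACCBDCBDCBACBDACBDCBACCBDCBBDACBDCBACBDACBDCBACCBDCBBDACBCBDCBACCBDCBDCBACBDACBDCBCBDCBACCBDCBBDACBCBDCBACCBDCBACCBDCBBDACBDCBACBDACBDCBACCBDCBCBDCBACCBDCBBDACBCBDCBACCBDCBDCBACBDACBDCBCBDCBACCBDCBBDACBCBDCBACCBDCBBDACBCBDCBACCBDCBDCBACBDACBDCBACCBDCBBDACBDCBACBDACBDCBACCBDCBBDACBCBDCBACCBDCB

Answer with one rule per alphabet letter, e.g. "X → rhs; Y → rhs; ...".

A->BDA, B->DCB, C->CB, D->AC

  step 4 ⇒ step 5: BDACBCBDCBACCBDCBDCBACBDACBDCBACCBDCBBDACBDCBACBDACBDCBACCBDCBBDACBCBDCBACCBDCBDCBACBDACBDCBCBDCBACCBDCBBDACBCBDCBACCBDCBACCBDCBBDACBDCBACBDACBDCBACCBDCB ⇒ DCB·AC·BDA·CB·DCB·CB·DCB·AC·CB·DCB·BDA·CB·CB·DCB·AC·CB·DCB·AC·CB·DCB·BDA·CB·DCB·AC·BDA·CB·DCB·AC·CB·DCB·BDA·CB·CB·DCB·AC·CB·DCB·DCB·AC·BDA·CB·DCB·AC·CB·DCB·BDA·CB·DCB·AC·BDA·CB·DCB·AC·CB·DCB·BDA·CB·CB·DCB·AC·CB·DCB·DCB·AC·BDA·CB·DCB·CB·DCB·AC·CB·DCB·BDA·CB·CB·DCB·AC·CB·DCB·AC·CB·DCB·BDA·CB·DCB·AC·BDA·CB·DCB·AC·CB·DCB·CB·DCB·AC·CB·DCB·BDA·CB·CB·DCB·AC·CB·DCB·DCB·AC·BDA·CB·DCB·CB·DCB·AC·CB·DCB·BDA·CB·CB·DCB·AC·CB·DCB·BDA·CB·CB·DCB·AC·CB·DCB·DCB·AC·BDA·CB·DCB·AC·CB·DCB·BDA·CB·DCB·AC·BDA·CB·DCB·AC·CB·DCB·BDA·CB·CB·DCB·AC·CB·DCB
    A ↦ BDA
    B ↦ DCB
    C ↦ CB
    D ↦ AC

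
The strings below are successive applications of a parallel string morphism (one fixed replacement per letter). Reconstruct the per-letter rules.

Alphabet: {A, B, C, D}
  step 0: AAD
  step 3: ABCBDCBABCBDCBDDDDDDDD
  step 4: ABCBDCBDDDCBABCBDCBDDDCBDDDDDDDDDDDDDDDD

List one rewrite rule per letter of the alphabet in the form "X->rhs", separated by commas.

  step 3 ⇒ step 4: ABCBDCBABCBDCBDDDDDDDD ⇒ AB·CB·D·CB·DD·D·CB·AB·CB·D·CB·DD·D·CB·DD·DD·DD·DD·DD·DD·DD·DD
    A ↦ AB
    B ↦ CB
    C ↦ D
    D ↦ DD

A->AB, B->CB, C->D, D->DD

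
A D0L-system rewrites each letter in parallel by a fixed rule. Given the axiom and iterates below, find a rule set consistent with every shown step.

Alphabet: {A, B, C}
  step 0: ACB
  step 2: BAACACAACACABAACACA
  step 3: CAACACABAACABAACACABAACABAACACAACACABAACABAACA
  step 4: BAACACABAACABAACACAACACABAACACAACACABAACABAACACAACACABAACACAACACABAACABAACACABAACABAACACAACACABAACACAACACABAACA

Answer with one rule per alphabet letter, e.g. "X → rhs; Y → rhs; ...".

A->CA, B->CAA, C->BAA

  step 3 ⇒ step 4: CAACACABAACABAACACABAACABAACACAACACABAACABAACA ⇒ BAA·CA·CA·BAA·CA·BAA·CA·CAA·CA·CA·BAA·CA·CAA·CA·CA·BAA·CA·BAA·CA·CAA·CA·CA·BAA·CA·CAA·CA·CA·BAA·CA·BAA·CA·CA·BAA·CA·BAA·CA·CAA·CA·CA·BAA·CA·CAA·CA·CA·BAA·CA
    A ↦ CA
    B ↦ CAA
    C ↦ BAA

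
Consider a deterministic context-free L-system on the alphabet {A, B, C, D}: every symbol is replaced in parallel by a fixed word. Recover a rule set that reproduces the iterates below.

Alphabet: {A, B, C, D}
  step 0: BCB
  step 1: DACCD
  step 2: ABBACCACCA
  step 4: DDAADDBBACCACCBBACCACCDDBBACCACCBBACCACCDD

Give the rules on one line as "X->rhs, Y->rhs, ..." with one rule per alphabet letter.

  step 1 ⇒ step 2: DACCD ⇒ A·BB·ACC·ACC·A
    A ↦ BB
    C ↦ ACC
    D ↦ A
  step 0 ⇒ step 1: BCB ⇒ D·ACC·D
    B ↦ D

A->BB, B->D, C->ACC, D->A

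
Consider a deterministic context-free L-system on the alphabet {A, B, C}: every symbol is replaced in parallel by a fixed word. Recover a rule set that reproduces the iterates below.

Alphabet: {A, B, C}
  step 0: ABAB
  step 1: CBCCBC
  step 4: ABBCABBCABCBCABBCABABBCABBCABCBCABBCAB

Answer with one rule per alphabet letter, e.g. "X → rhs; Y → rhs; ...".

  step 0 ⇒ step 1: ABAB ⇒ C·BC·C·BC
    A ↦ C
    B ↦ BC
    C ↦ AB  (constrained at step 1)

A->C, B->BC, C->AB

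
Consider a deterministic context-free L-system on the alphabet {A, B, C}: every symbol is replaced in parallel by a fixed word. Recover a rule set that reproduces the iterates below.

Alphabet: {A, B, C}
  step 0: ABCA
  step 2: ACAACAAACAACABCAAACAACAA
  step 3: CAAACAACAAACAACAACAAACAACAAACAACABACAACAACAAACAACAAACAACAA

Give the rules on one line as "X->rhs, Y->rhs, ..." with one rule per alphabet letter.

A->CAA, B->CAB, C->A

  step 2 ⇒ step 3: ACAACAAACAACABCAAACAACAA ⇒ CAA·A·CAA·CAA·A·CAA·CAA·CAA·A·CAA·CAA·A·CAA·CAB·A·CAA·CAA·CAA·A·CAA·CAA·A·CAA·CAA
    A ↦ CAA
    B ↦ CAB
    C ↦ A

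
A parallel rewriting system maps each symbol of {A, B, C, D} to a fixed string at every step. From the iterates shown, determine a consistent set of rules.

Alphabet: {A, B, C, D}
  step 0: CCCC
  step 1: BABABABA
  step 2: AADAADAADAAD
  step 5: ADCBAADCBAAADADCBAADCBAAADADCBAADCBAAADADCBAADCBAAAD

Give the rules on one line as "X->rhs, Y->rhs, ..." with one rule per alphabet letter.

A->AD, B->A, C->BA, D->C

  step 1 ⇒ step 2: BABABABA ⇒ A·AD·A·AD·A·AD·A·AD
    A ↦ AD
    B ↦ A
  step 0 ⇒ step 1: CCCC ⇒ BA·BA·BA·BA
    C ↦ BA
    D ↦ C  (constrained at step 2)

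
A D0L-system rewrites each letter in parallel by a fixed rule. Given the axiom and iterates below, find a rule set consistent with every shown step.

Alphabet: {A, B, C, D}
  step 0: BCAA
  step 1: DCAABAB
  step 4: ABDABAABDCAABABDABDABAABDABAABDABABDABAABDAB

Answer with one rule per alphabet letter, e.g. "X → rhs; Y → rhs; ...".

  step 0 ⇒ step 1: BCAA ⇒ D·CA·AB·AB
    A ↦ AB
    B ↦ D
    C ↦ CA
    D ↦ ABA  (constrained at step 1)

A->AB, B->D, C->CA, D->ABA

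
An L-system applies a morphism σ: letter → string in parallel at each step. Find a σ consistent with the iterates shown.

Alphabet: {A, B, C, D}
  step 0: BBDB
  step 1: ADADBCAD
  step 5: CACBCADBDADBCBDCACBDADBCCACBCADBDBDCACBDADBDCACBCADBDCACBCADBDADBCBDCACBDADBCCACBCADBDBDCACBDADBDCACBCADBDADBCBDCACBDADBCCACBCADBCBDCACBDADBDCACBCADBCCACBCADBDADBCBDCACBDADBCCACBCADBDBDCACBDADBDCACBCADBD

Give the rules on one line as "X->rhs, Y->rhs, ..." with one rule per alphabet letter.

A->CAC, B->AD, C->BD, D->BC

  step 0 ⇒ step 1: BBDB ⇒ AD·AD·BC·AD
    B ↦ AD
    D ↦ BC
    A ↦ CAC  (constrained at step 1)
    C ↦ BD  (constrained at step 1)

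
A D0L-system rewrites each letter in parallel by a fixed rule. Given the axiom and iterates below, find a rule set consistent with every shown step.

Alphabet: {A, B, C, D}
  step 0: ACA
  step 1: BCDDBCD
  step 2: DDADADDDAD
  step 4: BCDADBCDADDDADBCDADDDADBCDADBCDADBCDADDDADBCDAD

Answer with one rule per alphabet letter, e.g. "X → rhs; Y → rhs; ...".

A->BCD, B->D, C->D, D->AD

  step 1 ⇒ step 2: BCDDBCD ⇒ D·D·AD·AD·D·D·AD
    B ↦ D
    C ↦ D
    D ↦ AD
  step 0 ⇒ step 1: ACA ⇒ BCD·D·BCD
    A ↦ BCD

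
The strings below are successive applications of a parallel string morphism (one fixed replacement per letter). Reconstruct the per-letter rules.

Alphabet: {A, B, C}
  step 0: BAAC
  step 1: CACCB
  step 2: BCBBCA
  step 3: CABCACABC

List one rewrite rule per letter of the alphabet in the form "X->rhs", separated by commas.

  step 2 ⇒ step 3: BCBBCA ⇒ CA·B·CA·CA·B·C
    A ↦ C
    B ↦ CA
    C ↦ B

A->C, B->CA, C->B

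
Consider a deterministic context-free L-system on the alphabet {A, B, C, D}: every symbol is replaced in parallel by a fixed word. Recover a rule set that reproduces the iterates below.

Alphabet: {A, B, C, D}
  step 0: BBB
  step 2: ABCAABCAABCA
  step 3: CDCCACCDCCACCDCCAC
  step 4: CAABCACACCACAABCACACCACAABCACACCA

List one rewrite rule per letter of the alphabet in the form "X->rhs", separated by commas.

  step 3 ⇒ step 4: CDCCACCDCCACCDCCAC ⇒ CA·AB·CA·CA·C·CA·CA·AB·CA·CA·C·CA·CA·AB·CA·CA·C·CA
    A ↦ C
    C ↦ CA
    D ↦ AB
  step 2 ⇒ step 3: ABCAABCAABCA ⇒ C·DC·CA·C·C·DC·CA·C·C·DC·CA·C
    B ↦ DC

A->C, B->DC, C->CA, D->AB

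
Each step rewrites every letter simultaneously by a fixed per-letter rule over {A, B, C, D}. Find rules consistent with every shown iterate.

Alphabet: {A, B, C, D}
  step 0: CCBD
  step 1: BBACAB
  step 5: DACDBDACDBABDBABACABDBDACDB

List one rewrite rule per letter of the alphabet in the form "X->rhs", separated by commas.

  step 0 ⇒ step 1: CCBD ⇒ B·B·AC·AB
    B ↦ AC
    C ↦ B
    D ↦ AB
    A ↦ D  (constrained at step 1)

A->D, B->AC, C->B, D->AB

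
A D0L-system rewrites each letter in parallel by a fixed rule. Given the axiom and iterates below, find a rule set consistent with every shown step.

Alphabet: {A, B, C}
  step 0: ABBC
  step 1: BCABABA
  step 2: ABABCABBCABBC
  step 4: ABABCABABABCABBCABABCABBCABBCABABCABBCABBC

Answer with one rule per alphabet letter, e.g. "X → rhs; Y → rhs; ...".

  step 1 ⇒ step 2: BCABABA ⇒ AB·A·BC·AB·BC·AB·BC
    A ↦ BC
    B ↦ AB
    C ↦ A

A->BC, B->AB, C->A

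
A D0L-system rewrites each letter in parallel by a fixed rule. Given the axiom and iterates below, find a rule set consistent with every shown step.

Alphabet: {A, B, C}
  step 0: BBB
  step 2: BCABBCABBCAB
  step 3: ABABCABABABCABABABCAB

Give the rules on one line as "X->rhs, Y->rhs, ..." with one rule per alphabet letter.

  step 2 ⇒ step 3: BCABBCABBCAB ⇒ AB·A·BC·AB·AB·A·BC·AB·AB·A·BC·AB
    A ↦ BC
    B ↦ AB
    C ↦ A

A->BC, B->AB, C->A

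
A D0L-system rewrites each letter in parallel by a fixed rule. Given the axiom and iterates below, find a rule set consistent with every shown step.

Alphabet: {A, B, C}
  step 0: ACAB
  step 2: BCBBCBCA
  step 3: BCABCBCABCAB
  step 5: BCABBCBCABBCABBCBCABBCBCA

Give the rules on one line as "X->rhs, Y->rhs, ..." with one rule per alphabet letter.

A->B, B->BC, C->A

  step 2 ⇒ step 3: BCBBCBCA ⇒ BC·A·BC·BC·A·BC·A·B
    A ↦ B
    B ↦ BC
    C ↦ A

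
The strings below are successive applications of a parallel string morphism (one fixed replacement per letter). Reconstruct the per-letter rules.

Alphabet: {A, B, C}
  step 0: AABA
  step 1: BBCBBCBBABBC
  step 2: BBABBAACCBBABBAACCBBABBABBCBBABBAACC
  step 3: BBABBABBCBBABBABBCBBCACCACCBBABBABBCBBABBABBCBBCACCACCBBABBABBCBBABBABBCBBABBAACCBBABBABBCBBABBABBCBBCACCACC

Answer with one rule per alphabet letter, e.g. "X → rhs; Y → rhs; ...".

  step 2 ⇒ step 3: BBABBAACCBBABBAACCBBABBABBCBBABBAACC ⇒ BBA·BBA·BBC·BBA·BBA·BBC·BBC·ACC·ACC·BBA·BBA·BBC·BBA·BBA·BBC·BBC·ACC·ACC·BBA·BBA·BBC·BBA·BBA·BBC·BBA·BBA·ACC·BBA·BBA·BBC·BBA·BBA·BBC·BBC·ACC·ACC
    A ↦ BBC
    B ↦ BBA
    C ↦ ACC

A->BBC, B->BBA, C->ACC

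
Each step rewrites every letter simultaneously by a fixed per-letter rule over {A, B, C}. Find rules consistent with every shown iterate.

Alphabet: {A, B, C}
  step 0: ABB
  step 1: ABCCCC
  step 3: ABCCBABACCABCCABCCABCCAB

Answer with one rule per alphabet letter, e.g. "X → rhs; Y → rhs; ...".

A->AB, B->CC, C->BA

  step 0 ⇒ step 1: ABB ⇒ AB·CC·CC
    A ↦ AB
    B ↦ CC
    C ↦ BA  (constrained at step 1)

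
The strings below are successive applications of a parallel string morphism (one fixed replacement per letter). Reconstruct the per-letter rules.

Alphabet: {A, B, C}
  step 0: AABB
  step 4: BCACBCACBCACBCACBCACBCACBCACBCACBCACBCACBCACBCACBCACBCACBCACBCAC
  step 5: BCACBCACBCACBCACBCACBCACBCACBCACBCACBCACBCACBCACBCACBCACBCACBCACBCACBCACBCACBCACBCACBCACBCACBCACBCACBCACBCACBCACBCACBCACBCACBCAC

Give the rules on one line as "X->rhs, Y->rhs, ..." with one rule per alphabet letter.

  step 4 ⇒ step 5: BCACBCACBCACBCACBCACBCACBCACBCACBCACBCACBCACBCACBCACBCACBCACBCAC ⇒ BC·AC·BC·AC·BC·AC·BC·AC·BC·AC·BC·AC·BC·AC·BC·AC·BC·AC·BC·AC·BC·AC·BC·AC·BC·AC·BC·AC·BC·AC·BC·AC·BC·AC·BC·AC·BC·AC·BC·AC·BC·AC·BC·AC·BC·AC·BC·AC·BC·AC·BC·AC·BC·AC·BC·AC·BC·AC·BC·AC·BC·AC·BC·AC
    A ↦ BC
    B ↦ BC
    C ↦ AC

A->BC, B->BC, C->AC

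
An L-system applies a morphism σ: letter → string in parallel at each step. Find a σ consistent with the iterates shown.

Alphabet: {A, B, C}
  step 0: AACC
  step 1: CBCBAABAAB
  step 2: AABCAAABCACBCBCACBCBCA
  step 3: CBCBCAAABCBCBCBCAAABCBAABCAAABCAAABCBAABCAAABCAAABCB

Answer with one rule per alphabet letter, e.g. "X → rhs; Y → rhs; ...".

  step 2 ⇒ step 3: AABCAAABCACBCBCACBCBCA ⇒ CB·CB·CA·AAB·CB·CB·CB·CA·AAB·CB·AAB·CA·AAB·CA·AAB·CB·AAB·CA·AAB·CA·AAB·CB
    A ↦ CB
    B ↦ CA
    C ↦ AAB

A->CB, B->CA, C->AAB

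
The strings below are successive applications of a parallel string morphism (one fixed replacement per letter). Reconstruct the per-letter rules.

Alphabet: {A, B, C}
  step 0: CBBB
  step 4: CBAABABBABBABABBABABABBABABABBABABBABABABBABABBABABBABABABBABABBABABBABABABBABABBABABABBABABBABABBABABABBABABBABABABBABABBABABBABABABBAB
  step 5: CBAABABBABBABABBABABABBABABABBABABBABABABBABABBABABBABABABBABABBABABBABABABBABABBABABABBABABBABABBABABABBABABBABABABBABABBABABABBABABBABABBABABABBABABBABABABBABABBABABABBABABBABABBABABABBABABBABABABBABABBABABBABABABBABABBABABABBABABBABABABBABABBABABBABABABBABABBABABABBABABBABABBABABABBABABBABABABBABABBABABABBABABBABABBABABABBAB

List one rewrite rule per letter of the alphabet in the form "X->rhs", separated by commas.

A->ABB, B->AB, C->CBA

  step 4 ⇒ step 5: CBAABABBABBABABBABABABBABABABBABABBABABABBABABBABABBABABABBABABBABABBABABABBABABBABABABBABABBABABBABABABBABABBABABABBABABBABABBABABABBAB ⇒ CBA·AB·ABB·ABB·AB·ABB·AB·AB·ABB·AB·AB·ABB·AB·ABB·AB·AB·ABB·AB·ABB·AB·ABB·AB·AB·ABB·AB·ABB·AB·ABB·AB·AB·ABB·AB·ABB·AB·AB·ABB·AB·ABB·AB·ABB·AB·AB·ABB·AB·ABB·AB·AB·ABB·AB·ABB·AB·AB·ABB·AB·ABB·AB·ABB·AB·AB·ABB·AB·ABB·AB·AB·ABB·AB·ABB·AB·AB·ABB·AB·ABB·AB·ABB·AB·AB·ABB·AB·ABB·AB·AB·ABB·AB·ABB·AB·ABB·AB·AB·ABB·AB·ABB·AB·AB·ABB·AB·ABB·AB·AB·ABB·AB·ABB·AB·ABB·AB·AB·ABB·AB·ABB·AB·AB·ABB·AB·ABB·AB·ABB·AB·AB·ABB·AB·ABB·AB·AB·ABB·AB·ABB·AB·AB·ABB·AB·ABB·AB·ABB·AB·AB·ABB·AB
    A ↦ ABB
    B ↦ AB
    C ↦ CBA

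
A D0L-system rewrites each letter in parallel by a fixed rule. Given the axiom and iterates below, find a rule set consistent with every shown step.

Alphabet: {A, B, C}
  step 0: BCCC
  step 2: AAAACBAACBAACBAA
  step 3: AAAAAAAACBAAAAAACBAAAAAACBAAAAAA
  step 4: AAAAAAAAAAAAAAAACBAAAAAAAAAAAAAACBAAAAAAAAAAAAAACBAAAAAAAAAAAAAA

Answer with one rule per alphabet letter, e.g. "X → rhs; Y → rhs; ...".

  step 3 ⇒ step 4: AAAAAAAACBAAAAAACBAAAAAACBAAAAAA ⇒ AA·AA·AA·AA·AA·AA·AA·AA·CB·AA·AA·AA·AA·AA·AA·AA·CB·AA·AA·AA·AA·AA·AA·AA·CB·AA·AA·AA·AA·AA·AA·AA
    A ↦ AA
    B ↦ AA
    C ↦ CB

A->AA, B->AA, C->CB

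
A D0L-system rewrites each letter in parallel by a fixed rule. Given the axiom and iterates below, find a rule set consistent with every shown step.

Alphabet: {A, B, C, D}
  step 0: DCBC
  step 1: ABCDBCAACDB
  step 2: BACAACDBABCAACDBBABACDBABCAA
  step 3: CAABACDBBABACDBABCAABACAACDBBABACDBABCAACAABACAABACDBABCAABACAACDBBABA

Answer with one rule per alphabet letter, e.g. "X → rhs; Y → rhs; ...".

  step 2 ⇒ step 3: BACAACDBABCAACDBBABACDBABCAA ⇒ CAA·BA·CDB·BA·BA·CDB·AB·CAA·BA·CAA·CDB·BA·BA·CDB·AB·CAA·CAA·BA·CAA·BA·CDB·AB·CAA·BA·CAA·CDB·BA·BA
    A ↦ BA
    B ↦ CAA
    C ↦ CDB
    D ↦ AB

A->BA, B->CAA, C->CDB, D->AB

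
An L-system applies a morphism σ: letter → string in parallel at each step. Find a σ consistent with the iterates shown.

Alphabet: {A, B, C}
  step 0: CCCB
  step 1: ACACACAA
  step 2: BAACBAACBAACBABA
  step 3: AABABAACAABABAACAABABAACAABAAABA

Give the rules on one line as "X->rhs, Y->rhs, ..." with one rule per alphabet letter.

A->BA, B->AA, C->AC

  step 2 ⇒ step 3: BAACBAACBAACBABA ⇒ AA·BA·BA·AC·AA·BA·BA·AC·AA·BA·BA·AC·AA·BA·AA·BA
    A ↦ BA
    B ↦ AA
    C ↦ AC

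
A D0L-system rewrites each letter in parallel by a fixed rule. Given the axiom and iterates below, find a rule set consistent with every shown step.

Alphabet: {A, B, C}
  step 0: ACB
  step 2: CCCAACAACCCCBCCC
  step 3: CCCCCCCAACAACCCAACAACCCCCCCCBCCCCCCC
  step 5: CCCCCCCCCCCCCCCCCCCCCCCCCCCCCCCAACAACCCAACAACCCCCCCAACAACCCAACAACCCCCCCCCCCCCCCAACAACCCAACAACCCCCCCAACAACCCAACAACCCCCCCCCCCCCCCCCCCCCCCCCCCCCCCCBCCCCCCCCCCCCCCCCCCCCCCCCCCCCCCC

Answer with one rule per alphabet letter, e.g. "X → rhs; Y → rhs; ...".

A->CAA, B->BC, C->CC

  step 2 ⇒ step 3: CCCAACAACCCCBCCC ⇒ CC·CC·CC·CAA·CAA·CC·CAA·CAA·CC·CC·CC·CC·BC·CC·CC·CC
    A ↦ CAA
    B ↦ BC
    C ↦ CC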